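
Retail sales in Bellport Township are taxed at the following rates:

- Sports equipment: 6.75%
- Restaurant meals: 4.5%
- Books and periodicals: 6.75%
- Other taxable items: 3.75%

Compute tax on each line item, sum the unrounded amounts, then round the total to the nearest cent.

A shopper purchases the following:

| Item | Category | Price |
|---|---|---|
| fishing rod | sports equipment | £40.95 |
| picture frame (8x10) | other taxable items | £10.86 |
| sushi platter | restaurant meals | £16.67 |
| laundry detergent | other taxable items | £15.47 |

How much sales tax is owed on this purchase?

Fishing rod £40.95: sports equipment → 6.75% → £2.764125
Picture frame (8x10) £10.86: other taxable items → 3.75% → £0.40725
Sushi platter £16.67: restaurant meals → 4.5% → £0.75015
Laundry detergent £15.47: other taxable items → 3.75% → £0.580125
Unrounded tax sum = £4.50165 → £4.50

£4.50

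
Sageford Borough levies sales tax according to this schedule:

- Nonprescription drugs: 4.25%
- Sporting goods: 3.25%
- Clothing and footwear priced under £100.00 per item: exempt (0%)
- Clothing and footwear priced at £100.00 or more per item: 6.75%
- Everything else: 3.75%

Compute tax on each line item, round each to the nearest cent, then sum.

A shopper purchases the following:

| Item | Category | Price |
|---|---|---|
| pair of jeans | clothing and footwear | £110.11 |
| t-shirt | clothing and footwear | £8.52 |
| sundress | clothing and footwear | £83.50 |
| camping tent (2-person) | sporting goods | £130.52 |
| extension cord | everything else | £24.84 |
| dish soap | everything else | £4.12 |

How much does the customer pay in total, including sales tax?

Pair of jeans £110.11: clothing and footwear, £100.00 or more → 6.75% → £7.43
T-shirt £8.52: clothing and footwear, under £100.00 → 0% → £0.00
Sundress £83.50: clothing and footwear, under £100.00 → 0% → £0.00
Camping tent (2-person) £130.52: sporting goods → 3.25% → £4.24
Extension cord £24.84: everything else → 3.75% → £0.93
Dish soap £4.12: everything else → 3.75% → £0.15
Subtotal = £361.61; tax = £12.75; total due = £374.36

£374.36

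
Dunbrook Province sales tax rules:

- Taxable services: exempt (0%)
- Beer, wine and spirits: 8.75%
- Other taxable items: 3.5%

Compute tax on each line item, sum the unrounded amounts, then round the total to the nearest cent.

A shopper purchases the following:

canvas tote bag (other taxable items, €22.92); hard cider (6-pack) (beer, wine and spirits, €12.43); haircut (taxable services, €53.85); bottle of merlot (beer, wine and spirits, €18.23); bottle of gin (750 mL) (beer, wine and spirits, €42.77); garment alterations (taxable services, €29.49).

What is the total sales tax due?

€7.23

Canvas tote bag €22.92: other taxable items → 3.5% → €0.8022
Hard cider (6-pack) €12.43: beer, wine and spirits → 8.75% → €1.087625
Haircut €53.85: taxable services → 0% → €0.00
Bottle of merlot €18.23: beer, wine and spirits → 8.75% → €1.595125
Bottle of gin (750 mL) €42.77: beer, wine and spirits → 8.75% → €3.742375
Garment alterations €29.49: taxable services → 0% → €0.00
Unrounded tax sum = €7.227325 → €7.23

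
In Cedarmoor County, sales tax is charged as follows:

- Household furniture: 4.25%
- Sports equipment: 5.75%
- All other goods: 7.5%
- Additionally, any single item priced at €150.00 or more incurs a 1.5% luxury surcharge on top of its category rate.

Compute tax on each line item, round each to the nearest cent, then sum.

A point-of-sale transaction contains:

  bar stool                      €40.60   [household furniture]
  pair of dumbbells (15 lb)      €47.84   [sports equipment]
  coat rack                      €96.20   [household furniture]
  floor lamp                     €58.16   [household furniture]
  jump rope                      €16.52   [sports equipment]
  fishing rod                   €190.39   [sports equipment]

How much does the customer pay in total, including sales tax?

€475.50

Bar stool €40.60: household furniture → 4.25% → €1.73
Pair of dumbbells (15 lb) €47.84: sports equipment → 5.75% → €2.75
Coat rack €96.20: household furniture → 4.25% → €4.09
Floor lamp €58.16: household furniture → 4.25% → €2.47
Jump rope €16.52: sports equipment → 5.75% → €0.95
Fishing rod €190.39: sports equipment → 5.75% + 1.5% surcharge = 7.25% → €13.80
Subtotal = €449.71; tax = €25.79; total due = €475.50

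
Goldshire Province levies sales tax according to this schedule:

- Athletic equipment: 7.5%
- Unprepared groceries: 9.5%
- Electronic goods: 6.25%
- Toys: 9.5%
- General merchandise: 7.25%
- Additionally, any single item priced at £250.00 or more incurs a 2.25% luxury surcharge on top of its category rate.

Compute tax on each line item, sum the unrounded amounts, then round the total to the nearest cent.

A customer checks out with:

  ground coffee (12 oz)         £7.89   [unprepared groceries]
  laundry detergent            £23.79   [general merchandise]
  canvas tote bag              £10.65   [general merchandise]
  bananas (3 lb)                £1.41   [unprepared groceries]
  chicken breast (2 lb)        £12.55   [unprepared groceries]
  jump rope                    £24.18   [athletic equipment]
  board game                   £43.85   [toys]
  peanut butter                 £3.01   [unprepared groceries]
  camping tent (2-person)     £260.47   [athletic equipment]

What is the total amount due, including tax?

£424.03

Ground coffee (12 oz) £7.89: unprepared groceries → 9.5% → £0.74955
Laundry detergent £23.79: general merchandise → 7.25% → £1.724775
Canvas tote bag £10.65: general merchandise → 7.25% → £0.772125
Bananas (3 lb) £1.41: unprepared groceries → 9.5% → £0.13395
Chicken breast (2 lb) £12.55: unprepared groceries → 9.5% → £1.19225
Jump rope £24.18: athletic equipment → 7.5% → £1.8135
Board game £43.85: toys → 9.5% → £4.16575
Peanut butter £3.01: unprepared groceries → 9.5% → £0.28595
Camping tent (2-person) £260.47: athletic equipment → 7.5% + 2.25% surcharge = 9.75% → £25.395825
Subtotal = £387.80; unrounded tax = £36.233675 → £36.23; total due = £424.03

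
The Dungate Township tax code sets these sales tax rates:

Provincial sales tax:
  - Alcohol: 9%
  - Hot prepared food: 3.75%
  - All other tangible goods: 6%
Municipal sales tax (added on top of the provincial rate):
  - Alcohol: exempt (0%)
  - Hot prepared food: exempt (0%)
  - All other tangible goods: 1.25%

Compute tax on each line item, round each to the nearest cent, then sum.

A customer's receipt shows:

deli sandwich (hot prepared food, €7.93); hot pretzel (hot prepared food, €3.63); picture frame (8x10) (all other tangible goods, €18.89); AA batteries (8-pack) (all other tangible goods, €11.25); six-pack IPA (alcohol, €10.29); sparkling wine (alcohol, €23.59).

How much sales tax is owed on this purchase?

Deli sandwich €7.93: hot prepared food → 3.75% + 0% municipal = 3.75% → €0.30
Hot pretzel €3.63: hot prepared food → 3.75% + 0% municipal = 3.75% → €0.14
Picture frame (8x10) €18.89: all other tangible goods → 6% + 1.25% municipal = 7.25% → €1.37
AA batteries (8-pack) €11.25: all other tangible goods → 6% + 1.25% municipal = 7.25% → €0.82
Six-pack IPA €10.29: alcohol → 9% + 0% municipal = 9% → €0.93
Sparkling wine €23.59: alcohol → 9% + 0% municipal = 9% → €2.12
Total tax = €0.30 + €0.14 + €1.37 + €0.82 + €0.93 + €2.12 = €5.68

€5.68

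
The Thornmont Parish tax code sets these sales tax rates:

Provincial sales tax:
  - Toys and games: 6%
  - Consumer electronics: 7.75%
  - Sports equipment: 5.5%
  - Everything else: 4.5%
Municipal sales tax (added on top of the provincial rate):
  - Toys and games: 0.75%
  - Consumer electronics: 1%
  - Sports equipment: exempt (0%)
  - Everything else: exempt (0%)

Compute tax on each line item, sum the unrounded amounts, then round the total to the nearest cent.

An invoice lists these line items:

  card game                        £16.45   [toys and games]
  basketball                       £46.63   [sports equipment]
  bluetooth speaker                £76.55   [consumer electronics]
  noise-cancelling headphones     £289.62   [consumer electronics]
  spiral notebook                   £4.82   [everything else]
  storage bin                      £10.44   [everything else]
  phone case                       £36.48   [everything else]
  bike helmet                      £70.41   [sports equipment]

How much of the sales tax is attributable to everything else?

£2.33

Spiral notebook £4.82: everything else → 4.5% + 0% municipal = 4.5% → £0.2169
Storage bin £10.44: everything else → 4.5% + 0% municipal = 4.5% → £0.4698
Phone case £36.48: everything else → 4.5% + 0% municipal = 4.5% → £1.6416
Tax on everything else: unrounded sum = £2.3283 → £2.33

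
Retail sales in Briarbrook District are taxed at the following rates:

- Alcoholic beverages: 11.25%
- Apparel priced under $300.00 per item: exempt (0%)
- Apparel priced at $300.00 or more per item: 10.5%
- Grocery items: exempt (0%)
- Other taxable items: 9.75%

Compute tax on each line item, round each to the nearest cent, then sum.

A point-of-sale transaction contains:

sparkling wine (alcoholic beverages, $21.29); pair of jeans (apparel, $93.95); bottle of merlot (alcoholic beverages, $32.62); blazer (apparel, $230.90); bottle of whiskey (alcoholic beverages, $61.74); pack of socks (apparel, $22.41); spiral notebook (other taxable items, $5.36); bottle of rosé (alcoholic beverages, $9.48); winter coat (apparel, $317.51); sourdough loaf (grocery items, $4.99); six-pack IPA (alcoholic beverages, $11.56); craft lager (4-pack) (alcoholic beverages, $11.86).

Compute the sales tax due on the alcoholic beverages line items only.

$16.72

Sparkling wine $21.29: alcoholic beverages → 11.25% → $2.40
Bottle of merlot $32.62: alcoholic beverages → 11.25% → $3.67
Bottle of whiskey $61.74: alcoholic beverages → 11.25% → $6.95
Bottle of rosé $9.48: alcoholic beverages → 11.25% → $1.07
Six-pack IPA $11.56: alcoholic beverages → 11.25% → $1.30
Craft lager (4-pack) $11.86: alcoholic beverages → 11.25% → $1.33
Tax on alcoholic beverages = $2.40 + $3.67 + $6.95 + $1.07 + $1.30 + $1.33 = $16.72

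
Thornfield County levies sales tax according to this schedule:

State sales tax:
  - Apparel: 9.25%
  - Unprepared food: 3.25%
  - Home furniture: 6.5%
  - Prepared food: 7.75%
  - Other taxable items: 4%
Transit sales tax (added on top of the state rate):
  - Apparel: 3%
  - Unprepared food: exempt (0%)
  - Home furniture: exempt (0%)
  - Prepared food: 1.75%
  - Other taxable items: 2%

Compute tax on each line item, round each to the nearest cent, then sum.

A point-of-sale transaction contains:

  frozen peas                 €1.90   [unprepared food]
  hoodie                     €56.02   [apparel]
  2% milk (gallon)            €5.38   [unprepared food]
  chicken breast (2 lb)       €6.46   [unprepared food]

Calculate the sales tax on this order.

€7.30

Frozen peas €1.90: unprepared food → 3.25% + 0% transit = 3.25% → €0.06
Hoodie €56.02: apparel → 9.25% + 3% transit = 12.25% → €6.86
2% milk (gallon) €5.38: unprepared food → 3.25% + 0% transit = 3.25% → €0.17
Chicken breast (2 lb) €6.46: unprepared food → 3.25% + 0% transit = 3.25% → €0.21
Total tax = €0.06 + €6.86 + €0.17 + €0.21 = €7.30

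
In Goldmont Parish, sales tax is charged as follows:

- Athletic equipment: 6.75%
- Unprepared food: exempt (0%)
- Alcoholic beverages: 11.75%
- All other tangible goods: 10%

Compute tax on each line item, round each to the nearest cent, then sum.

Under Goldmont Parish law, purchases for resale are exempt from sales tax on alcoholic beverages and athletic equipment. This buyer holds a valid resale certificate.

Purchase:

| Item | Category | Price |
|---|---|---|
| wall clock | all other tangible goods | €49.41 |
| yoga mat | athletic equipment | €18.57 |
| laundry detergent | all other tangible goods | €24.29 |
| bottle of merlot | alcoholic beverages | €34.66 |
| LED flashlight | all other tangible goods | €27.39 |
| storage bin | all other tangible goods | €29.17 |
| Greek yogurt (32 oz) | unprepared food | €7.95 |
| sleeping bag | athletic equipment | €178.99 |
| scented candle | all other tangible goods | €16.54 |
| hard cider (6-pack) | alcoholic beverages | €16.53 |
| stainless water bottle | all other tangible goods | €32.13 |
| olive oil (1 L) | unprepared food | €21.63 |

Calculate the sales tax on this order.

Wall clock €49.41: all other tangible goods → 10% → €4.94
Yoga mat €18.57: athletic equipment, buyer-exempt → 0% → €0.00
Laundry detergent €24.29: all other tangible goods → 10% → €2.43
Bottle of merlot €34.66: alcoholic beverages, buyer-exempt → 0% → €0.00
LED flashlight €27.39: all other tangible goods → 10% → €2.74
Storage bin €29.17: all other tangible goods → 10% → €2.92
Greek yogurt (32 oz) €7.95: unprepared food → 0% → €0.00
Sleeping bag €178.99: athletic equipment, buyer-exempt → 0% → €0.00
Scented candle €16.54: all other tangible goods → 10% → €1.65
Hard cider (6-pack) €16.53: alcoholic beverages, buyer-exempt → 0% → €0.00
Stainless water bottle €32.13: all other tangible goods → 10% → €3.21
Olive oil (1 L) €21.63: unprepared food → 0% → €0.00
Total tax = €4.94 + €2.43 + €2.74 + €2.92 + €1.65 + €3.21 = €17.89

€17.89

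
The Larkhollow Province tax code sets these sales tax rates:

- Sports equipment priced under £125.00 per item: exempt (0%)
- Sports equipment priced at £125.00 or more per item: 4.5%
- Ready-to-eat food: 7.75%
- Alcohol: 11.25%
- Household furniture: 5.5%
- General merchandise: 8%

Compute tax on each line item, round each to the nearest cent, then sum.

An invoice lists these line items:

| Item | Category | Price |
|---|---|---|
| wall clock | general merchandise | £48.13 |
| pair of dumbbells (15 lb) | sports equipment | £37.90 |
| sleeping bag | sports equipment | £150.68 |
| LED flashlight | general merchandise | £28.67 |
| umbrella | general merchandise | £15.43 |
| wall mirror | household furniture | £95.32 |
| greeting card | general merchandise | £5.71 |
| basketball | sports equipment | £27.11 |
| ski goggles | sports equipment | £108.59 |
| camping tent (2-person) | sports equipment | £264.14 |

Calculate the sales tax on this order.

£31.74

Wall clock £48.13: general merchandise → 8% → £3.85
Pair of dumbbells (15 lb) £37.90: sports equipment, under £125.00 → 0% → £0.00
Sleeping bag £150.68: sports equipment, £125.00 or more → 4.5% → £6.78
LED flashlight £28.67: general merchandise → 8% → £2.29
Umbrella £15.43: general merchandise → 8% → £1.23
Wall mirror £95.32: household furniture → 5.5% → £5.24
Greeting card £5.71: general merchandise → 8% → £0.46
Basketball £27.11: sports equipment, under £125.00 → 0% → £0.00
Ski goggles £108.59: sports equipment, under £125.00 → 0% → £0.00
Camping tent (2-person) £264.14: sports equipment, £125.00 or more → 4.5% → £11.89
Total tax = £3.85 + £6.78 + £2.29 + £1.23 + £5.24 + £0.46 + £11.89 = £31.74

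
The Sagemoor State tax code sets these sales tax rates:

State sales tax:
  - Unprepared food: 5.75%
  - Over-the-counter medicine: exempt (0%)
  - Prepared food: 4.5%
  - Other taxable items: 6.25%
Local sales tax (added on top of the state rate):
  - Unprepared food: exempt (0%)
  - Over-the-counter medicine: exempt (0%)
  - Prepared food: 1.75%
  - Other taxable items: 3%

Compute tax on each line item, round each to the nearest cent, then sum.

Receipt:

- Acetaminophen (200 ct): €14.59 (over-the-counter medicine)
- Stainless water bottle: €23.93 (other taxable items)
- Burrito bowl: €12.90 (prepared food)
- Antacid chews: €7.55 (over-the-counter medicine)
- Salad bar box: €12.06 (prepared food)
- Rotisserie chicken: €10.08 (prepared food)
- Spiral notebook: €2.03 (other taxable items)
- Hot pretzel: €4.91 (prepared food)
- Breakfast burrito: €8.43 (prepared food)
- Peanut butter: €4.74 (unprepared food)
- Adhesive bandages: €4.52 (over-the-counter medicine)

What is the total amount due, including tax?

Acetaminophen (200 ct) €14.59: over-the-counter medicine → 0% + 0% local = 0% → €0.00
Stainless water bottle €23.93: other taxable items → 6.25% + 3% local = 9.25% → €2.21
Burrito bowl €12.90: prepared food → 4.5% + 1.75% local = 6.25% → €0.81
Antacid chews €7.55: over-the-counter medicine → 0% + 0% local = 0% → €0.00
Salad bar box €12.06: prepared food → 4.5% + 1.75% local = 6.25% → €0.75
Rotisserie chicken €10.08: prepared food → 4.5% + 1.75% local = 6.25% → €0.63
Spiral notebook €2.03: other taxable items → 6.25% + 3% local = 9.25% → €0.19
Hot pretzel €4.91: prepared food → 4.5% + 1.75% local = 6.25% → €0.31
Breakfast burrito €8.43: prepared food → 4.5% + 1.75% local = 6.25% → €0.53
Peanut butter €4.74: unprepared food → 5.75% + 0% local = 5.75% → €0.27
Adhesive bandages €4.52: over-the-counter medicine → 0% + 0% local = 0% → €0.00
Subtotal = €105.74; tax = €5.70; total due = €111.44

€111.44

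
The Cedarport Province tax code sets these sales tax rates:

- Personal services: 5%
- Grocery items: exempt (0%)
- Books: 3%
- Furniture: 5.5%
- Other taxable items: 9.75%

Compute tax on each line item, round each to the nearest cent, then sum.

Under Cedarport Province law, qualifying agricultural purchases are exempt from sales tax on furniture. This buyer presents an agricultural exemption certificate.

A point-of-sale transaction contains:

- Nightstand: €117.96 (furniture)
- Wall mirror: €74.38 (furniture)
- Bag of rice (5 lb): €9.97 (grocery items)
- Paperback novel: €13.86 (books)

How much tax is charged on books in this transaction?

Paperback novel €13.86: books → 3% → €0.42
Tax on books = €0.42

€0.42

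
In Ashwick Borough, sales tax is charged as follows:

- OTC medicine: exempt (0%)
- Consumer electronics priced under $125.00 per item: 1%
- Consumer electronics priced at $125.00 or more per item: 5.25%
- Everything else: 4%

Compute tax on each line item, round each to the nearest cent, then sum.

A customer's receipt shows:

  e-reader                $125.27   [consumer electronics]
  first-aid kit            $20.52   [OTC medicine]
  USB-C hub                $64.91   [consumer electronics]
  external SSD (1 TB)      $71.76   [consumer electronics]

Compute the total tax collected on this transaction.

$7.95

E-reader $125.27: consumer electronics, $125.00 or more → 5.25% → $6.58
First-aid kit $20.52: OTC medicine → 0% → $0.00
USB-C hub $64.91: consumer electronics, under $125.00 → 1% → $0.65
External SSD (1 TB) $71.76: consumer electronics, under $125.00 → 1% → $0.72
Total tax = $6.58 + $0.65 + $0.72 = $7.95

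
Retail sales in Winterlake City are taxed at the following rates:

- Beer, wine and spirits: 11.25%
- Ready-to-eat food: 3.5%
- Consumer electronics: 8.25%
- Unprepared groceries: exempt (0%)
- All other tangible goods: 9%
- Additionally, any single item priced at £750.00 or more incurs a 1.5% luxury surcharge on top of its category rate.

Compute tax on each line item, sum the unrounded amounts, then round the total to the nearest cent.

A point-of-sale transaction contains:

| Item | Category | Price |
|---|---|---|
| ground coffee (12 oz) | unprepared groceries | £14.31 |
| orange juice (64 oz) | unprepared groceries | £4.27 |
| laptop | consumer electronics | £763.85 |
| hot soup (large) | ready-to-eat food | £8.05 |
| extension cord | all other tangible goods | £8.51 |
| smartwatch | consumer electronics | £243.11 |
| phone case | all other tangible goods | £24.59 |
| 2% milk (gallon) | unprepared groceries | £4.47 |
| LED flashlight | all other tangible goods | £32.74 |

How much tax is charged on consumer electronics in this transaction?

Laptop £763.85: consumer electronics → 8.25% + 1.5% surcharge = 9.75% → £74.475375
Smartwatch £243.11: consumer electronics → 8.25% → £20.056575
Tax on consumer electronics: unrounded sum = £94.53195 → £94.53

£94.53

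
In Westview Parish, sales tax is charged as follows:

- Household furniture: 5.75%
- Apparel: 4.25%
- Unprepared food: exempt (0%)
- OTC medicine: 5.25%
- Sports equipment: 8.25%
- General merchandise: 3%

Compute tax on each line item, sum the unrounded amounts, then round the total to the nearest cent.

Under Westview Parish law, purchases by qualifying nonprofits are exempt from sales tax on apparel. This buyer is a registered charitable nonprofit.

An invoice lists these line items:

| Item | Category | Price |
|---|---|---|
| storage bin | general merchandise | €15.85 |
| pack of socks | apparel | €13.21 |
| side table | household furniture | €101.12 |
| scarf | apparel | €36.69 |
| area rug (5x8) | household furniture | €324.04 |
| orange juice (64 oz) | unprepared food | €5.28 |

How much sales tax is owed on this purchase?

Storage bin €15.85: general merchandise → 3% → €0.4755
Pack of socks €13.21: apparel, buyer-exempt → 0% → €0.00
Side table €101.12: household furniture → 5.75% → €5.8144
Scarf €36.69: apparel, buyer-exempt → 0% → €0.00
Area rug (5x8) €324.04: household furniture → 5.75% → €18.6323
Orange juice (64 oz) €5.28: unprepared food → 0% → €0.00
Unrounded tax sum = €24.9222 → €24.92

€24.92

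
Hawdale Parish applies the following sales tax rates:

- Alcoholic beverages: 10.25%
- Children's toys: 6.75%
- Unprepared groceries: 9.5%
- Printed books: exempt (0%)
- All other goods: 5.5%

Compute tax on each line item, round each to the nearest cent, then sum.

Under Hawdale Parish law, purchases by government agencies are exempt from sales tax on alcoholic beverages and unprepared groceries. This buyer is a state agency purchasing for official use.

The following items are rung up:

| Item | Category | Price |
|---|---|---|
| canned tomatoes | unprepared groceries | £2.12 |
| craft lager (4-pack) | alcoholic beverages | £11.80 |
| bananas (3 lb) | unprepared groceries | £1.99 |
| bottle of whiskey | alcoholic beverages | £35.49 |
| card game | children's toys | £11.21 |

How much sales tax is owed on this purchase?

Canned tomatoes £2.12: unprepared groceries, buyer-exempt → 0% → £0.00
Craft lager (4-pack) £11.80: alcoholic beverages, buyer-exempt → 0% → £0.00
Bananas (3 lb) £1.99: unprepared groceries, buyer-exempt → 0% → £0.00
Bottle of whiskey £35.49: alcoholic beverages, buyer-exempt → 0% → £0.00
Card game £11.21: children's toys → 6.75% → £0.76
Total tax = £0.76

£0.76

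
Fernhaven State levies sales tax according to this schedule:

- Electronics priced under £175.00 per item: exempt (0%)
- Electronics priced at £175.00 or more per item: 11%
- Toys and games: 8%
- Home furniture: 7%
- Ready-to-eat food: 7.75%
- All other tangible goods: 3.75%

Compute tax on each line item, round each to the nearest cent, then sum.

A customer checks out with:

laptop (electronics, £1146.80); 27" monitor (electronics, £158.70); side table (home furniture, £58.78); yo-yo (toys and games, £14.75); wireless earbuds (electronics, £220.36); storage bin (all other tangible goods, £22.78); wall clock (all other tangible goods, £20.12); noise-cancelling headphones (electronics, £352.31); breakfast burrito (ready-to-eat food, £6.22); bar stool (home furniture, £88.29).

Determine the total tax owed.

Laptop £1146.80: electronics, £175.00 or more → 11% → £126.15
27" monitor £158.70: electronics, under £175.00 → 0% → £0.00
Side table £58.78: home furniture → 7% → £4.11
Yo-yo £14.75: toys and games → 8% → £1.18
Wireless earbuds £220.36: electronics, £175.00 or more → 11% → £24.24
Storage bin £22.78: all other tangible goods → 3.75% → £0.85
Wall clock £20.12: all other tangible goods → 3.75% → £0.75
Noise-cancelling headphones £352.31: electronics, £175.00 or more → 11% → £38.75
Breakfast burrito £6.22: ready-to-eat food → 7.75% → £0.48
Bar stool £88.29: home furniture → 7% → £6.18
Total tax = £126.15 + £4.11 + £1.18 + £24.24 + £0.85 + £0.75 + £38.75 + £0.48 + £6.18 = £202.69

£202.69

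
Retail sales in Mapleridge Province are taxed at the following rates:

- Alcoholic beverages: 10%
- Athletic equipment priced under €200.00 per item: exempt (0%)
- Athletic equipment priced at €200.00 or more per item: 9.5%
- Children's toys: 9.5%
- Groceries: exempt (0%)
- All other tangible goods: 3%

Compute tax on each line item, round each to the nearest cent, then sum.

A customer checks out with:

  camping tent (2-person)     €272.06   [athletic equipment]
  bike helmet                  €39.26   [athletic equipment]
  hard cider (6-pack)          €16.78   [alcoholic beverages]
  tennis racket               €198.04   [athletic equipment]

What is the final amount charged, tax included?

€553.67

Camping tent (2-person) €272.06: athletic equipment, €200.00 or more → 9.5% → €25.85
Bike helmet €39.26: athletic equipment, under €200.00 → 0% → €0.00
Hard cider (6-pack) €16.78: alcoholic beverages → 10% → €1.68
Tennis racket €198.04: athletic equipment, under €200.00 → 0% → €0.00
Subtotal = €526.14; tax = €27.53; total due = €553.67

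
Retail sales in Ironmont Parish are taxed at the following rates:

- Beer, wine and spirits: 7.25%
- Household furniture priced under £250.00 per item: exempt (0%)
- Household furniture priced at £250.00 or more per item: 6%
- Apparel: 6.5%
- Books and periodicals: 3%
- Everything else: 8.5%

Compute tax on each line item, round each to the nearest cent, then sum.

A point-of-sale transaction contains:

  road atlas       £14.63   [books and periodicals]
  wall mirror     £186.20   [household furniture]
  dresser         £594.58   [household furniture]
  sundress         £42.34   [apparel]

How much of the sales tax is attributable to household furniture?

£35.67

Wall mirror £186.20: household furniture, under £250.00 → 0% → £0.00
Dresser £594.58: household furniture, £250.00 or more → 6% → £35.67
Tax on household furniture = £0.00 + £35.67 = £35.67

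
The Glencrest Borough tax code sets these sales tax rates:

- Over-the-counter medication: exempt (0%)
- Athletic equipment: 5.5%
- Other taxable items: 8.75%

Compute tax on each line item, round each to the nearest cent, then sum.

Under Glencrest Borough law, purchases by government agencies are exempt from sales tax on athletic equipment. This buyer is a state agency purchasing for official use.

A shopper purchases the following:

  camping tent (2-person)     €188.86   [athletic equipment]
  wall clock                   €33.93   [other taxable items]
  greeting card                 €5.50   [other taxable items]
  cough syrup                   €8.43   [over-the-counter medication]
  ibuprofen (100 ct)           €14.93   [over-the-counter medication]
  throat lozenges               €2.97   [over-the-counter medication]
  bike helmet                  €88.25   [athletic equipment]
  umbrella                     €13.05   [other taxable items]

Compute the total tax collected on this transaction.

Camping tent (2-person) €188.86: athletic equipment, buyer-exempt → 0% → €0.00
Wall clock €33.93: other taxable items → 8.75% → €2.97
Greeting card €5.50: other taxable items → 8.75% → €0.48
Cough syrup €8.43: over-the-counter medication → 0% → €0.00
Ibuprofen (100 ct) €14.93: over-the-counter medication → 0% → €0.00
Throat lozenges €2.97: over-the-counter medication → 0% → €0.00
Bike helmet €88.25: athletic equipment, buyer-exempt → 0% → €0.00
Umbrella €13.05: other taxable items → 8.75% → €1.14
Total tax = €2.97 + €0.48 + €1.14 = €4.59

€4.59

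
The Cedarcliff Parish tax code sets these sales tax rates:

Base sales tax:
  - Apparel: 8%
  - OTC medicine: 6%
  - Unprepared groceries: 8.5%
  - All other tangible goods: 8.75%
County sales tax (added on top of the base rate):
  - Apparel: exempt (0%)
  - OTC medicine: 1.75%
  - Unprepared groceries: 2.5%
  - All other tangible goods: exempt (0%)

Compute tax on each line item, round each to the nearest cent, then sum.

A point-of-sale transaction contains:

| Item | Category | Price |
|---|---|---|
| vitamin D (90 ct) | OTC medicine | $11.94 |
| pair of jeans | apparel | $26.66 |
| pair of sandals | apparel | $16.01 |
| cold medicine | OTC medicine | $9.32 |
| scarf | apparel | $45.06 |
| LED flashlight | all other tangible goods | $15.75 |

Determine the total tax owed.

$10.04

Vitamin D (90 ct) $11.94: OTC medicine → 6% + 1.75% county = 7.75% → $0.93
Pair of jeans $26.66: apparel → 8% + 0% county = 8% → $2.13
Pair of sandals $16.01: apparel → 8% + 0% county = 8% → $1.28
Cold medicine $9.32: OTC medicine → 6% + 1.75% county = 7.75% → $0.72
Scarf $45.06: apparel → 8% + 0% county = 8% → $3.60
LED flashlight $15.75: all other tangible goods → 8.75% + 0% county = 8.75% → $1.38
Total tax = $0.93 + $2.13 + $1.28 + $0.72 + $3.60 + $1.38 = $10.04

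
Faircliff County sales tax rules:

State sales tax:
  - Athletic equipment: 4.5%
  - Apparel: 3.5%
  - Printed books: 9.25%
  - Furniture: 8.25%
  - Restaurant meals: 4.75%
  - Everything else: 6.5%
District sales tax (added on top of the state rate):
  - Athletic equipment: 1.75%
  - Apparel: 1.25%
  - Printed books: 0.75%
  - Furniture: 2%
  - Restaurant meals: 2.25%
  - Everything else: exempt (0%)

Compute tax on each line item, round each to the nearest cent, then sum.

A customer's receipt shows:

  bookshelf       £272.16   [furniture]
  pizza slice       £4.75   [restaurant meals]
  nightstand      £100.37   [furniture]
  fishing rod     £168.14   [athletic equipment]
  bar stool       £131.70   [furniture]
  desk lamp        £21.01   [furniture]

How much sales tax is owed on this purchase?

Bookshelf £272.16: furniture → 8.25% + 2% district = 10.25% → £27.90
Pizza slice £4.75: restaurant meals → 4.75% + 2.25% district = 7% → £0.33
Nightstand £100.37: furniture → 8.25% + 2% district = 10.25% → £10.29
Fishing rod £168.14: athletic equipment → 4.5% + 1.75% district = 6.25% → £10.51
Bar stool £131.70: furniture → 8.25% + 2% district = 10.25% → £13.50
Desk lamp £21.01: furniture → 8.25% + 2% district = 10.25% → £2.15
Total tax = £27.90 + £0.33 + £10.29 + £10.51 + £13.50 + £2.15 = £64.68

£64.68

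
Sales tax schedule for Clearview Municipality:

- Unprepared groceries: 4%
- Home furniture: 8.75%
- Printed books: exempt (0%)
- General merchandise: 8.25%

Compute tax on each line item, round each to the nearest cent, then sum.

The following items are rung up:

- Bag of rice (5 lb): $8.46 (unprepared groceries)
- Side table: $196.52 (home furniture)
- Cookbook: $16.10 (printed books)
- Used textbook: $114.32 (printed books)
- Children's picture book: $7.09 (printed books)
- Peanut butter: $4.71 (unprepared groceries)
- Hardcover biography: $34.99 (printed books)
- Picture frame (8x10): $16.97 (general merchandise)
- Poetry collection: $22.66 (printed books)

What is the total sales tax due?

$19.13

Bag of rice (5 lb) $8.46: unprepared groceries → 4% → $0.34
Side table $196.52: home furniture → 8.75% → $17.20
Cookbook $16.10: printed books → 0% → $0.00
Used textbook $114.32: printed books → 0% → $0.00
Children's picture book $7.09: printed books → 0% → $0.00
Peanut butter $4.71: unprepared groceries → 4% → $0.19
Hardcover biography $34.99: printed books → 0% → $0.00
Picture frame (8x10) $16.97: general merchandise → 8.25% → $1.40
Poetry collection $22.66: printed books → 0% → $0.00
Total tax = $0.34 + $17.20 + $0.19 + $1.40 = $19.13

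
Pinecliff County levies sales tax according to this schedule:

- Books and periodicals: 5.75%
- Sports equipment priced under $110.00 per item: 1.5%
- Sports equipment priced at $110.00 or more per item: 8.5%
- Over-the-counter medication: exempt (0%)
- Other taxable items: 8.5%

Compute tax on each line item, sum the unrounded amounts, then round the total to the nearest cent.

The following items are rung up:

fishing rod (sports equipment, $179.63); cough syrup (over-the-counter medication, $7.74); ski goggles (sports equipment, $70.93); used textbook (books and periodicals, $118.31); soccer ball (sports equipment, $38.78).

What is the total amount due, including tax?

Fishing rod $179.63: sports equipment, $110.00 or more → 8.5% → $15.26855
Cough syrup $7.74: over-the-counter medication → 0% → $0.00
Ski goggles $70.93: sports equipment, under $110.00 → 1.5% → $1.06395
Used textbook $118.31: books and periodicals → 5.75% → $6.802825
Soccer ball $38.78: sports equipment, under $110.00 → 1.5% → $0.5817
Subtotal = $415.39; unrounded tax = $23.717025 → $23.72; total due = $439.11

$439.11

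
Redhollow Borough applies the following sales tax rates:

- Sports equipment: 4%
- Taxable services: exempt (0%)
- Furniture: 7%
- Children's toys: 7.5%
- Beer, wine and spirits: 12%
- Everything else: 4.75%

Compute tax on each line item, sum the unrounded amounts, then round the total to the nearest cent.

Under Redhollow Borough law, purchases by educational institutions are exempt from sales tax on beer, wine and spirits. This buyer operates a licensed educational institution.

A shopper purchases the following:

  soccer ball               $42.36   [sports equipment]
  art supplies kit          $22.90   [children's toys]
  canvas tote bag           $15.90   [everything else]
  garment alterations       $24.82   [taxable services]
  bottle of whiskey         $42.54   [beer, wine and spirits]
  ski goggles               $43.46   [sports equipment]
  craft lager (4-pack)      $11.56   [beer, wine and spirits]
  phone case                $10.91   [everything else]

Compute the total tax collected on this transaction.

Soccer ball $42.36: sports equipment → 4% → $1.6944
Art supplies kit $22.90: children's toys → 7.5% → $1.7175
Canvas tote bag $15.90: everything else → 4.75% → $0.75525
Garment alterations $24.82: taxable services → 0% → $0.00
Bottle of whiskey $42.54: beer, wine and spirits, buyer-exempt → 0% → $0.00
Ski goggles $43.46: sports equipment → 4% → $1.7384
Craft lager (4-pack) $11.56: beer, wine and spirits, buyer-exempt → 0% → $0.00
Phone case $10.91: everything else → 4.75% → $0.518225
Unrounded tax sum = $6.423775 → $6.42

$6.42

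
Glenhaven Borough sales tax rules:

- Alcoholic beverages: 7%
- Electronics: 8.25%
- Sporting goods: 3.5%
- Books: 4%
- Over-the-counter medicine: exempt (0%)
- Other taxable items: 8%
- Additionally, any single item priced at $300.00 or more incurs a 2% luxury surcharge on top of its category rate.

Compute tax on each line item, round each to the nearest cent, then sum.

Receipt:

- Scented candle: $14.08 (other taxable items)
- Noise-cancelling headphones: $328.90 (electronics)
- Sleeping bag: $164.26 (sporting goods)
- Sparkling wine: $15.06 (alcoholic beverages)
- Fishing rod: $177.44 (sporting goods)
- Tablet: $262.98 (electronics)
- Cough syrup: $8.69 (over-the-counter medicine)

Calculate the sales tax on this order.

Scented candle $14.08: other taxable items → 8% → $1.13
Noise-cancelling headphones $328.90: electronics → 8.25% + 2% surcharge = 10.25% → $33.71
Sleeping bag $164.26: sporting goods → 3.5% → $5.75
Sparkling wine $15.06: alcoholic beverages → 7% → $1.05
Fishing rod $177.44: sporting goods → 3.5% → $6.21
Tablet $262.98: electronics → 8.25% → $21.70
Cough syrup $8.69: over-the-counter medicine → 0% → $0.00
Total tax = $1.13 + $33.71 + $5.75 + $1.05 + $6.21 + $21.70 = $69.55

$69.55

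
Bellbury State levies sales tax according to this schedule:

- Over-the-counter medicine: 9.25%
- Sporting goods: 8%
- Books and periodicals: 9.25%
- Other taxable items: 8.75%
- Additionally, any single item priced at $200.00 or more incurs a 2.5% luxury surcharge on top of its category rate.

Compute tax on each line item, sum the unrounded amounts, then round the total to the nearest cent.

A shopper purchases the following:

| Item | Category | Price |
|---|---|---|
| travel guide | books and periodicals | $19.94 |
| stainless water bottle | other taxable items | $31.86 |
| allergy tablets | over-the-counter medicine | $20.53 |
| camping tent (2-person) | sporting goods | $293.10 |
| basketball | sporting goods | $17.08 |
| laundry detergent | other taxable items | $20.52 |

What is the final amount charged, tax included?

Travel guide $19.94: books and periodicals → 9.25% → $1.84445
Stainless water bottle $31.86: other taxable items → 8.75% → $2.78775
Allergy tablets $20.53: over-the-counter medicine → 9.25% → $1.899025
Camping tent (2-person) $293.10: sporting goods → 8% + 2.5% surcharge = 10.5% → $30.7755
Basketball $17.08: sporting goods → 8% → $1.3664
Laundry detergent $20.52: other taxable items → 8.75% → $1.7955
Subtotal = $403.03; unrounded tax = $40.468625 → $40.47; total due = $443.50

$443.50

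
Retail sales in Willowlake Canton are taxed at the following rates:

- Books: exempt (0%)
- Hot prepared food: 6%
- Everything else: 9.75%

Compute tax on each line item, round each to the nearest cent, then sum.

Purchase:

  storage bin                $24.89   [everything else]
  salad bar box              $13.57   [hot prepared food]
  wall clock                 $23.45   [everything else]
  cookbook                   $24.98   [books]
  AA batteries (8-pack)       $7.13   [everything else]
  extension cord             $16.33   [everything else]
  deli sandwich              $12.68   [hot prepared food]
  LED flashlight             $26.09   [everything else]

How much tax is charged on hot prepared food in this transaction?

$1.57

Salad bar box $13.57: hot prepared food → 6% → $0.81
Deli sandwich $12.68: hot prepared food → 6% → $0.76
Tax on hot prepared food = $0.81 + $0.76 = $1.57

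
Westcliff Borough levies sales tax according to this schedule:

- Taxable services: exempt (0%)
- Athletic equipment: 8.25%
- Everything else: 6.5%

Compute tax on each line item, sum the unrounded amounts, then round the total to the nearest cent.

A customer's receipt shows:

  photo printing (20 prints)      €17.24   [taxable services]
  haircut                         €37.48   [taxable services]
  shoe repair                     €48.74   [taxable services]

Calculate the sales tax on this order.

€0.00

Photo printing (20 prints) €17.24: taxable services → 0% → €0.00
Haircut €37.48: taxable services → 0% → €0.00
Shoe repair €48.74: taxable services → 0% → €0.00
Unrounded tax sum = €0.00 → €0.00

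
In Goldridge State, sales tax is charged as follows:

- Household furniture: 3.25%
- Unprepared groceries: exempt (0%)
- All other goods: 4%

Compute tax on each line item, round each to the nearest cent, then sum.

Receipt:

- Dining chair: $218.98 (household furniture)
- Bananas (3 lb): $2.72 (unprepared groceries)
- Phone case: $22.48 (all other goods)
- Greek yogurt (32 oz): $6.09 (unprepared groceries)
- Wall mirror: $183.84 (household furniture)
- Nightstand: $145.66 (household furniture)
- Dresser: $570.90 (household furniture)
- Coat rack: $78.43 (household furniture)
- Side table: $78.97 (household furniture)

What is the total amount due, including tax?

$1350.46

Dining chair $218.98: household furniture → 3.25% → $7.12
Bananas (3 lb) $2.72: unprepared groceries → 0% → $0.00
Phone case $22.48: all other goods → 4% → $0.90
Greek yogurt (32 oz) $6.09: unprepared groceries → 0% → $0.00
Wall mirror $183.84: household furniture → 3.25% → $5.97
Nightstand $145.66: household furniture → 3.25% → $4.73
Dresser $570.90: household furniture → 3.25% → $18.55
Coat rack $78.43: household furniture → 3.25% → $2.55
Side table $78.97: household furniture → 3.25% → $2.57
Subtotal = $1308.07; tax = $42.39; total due = $1350.46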